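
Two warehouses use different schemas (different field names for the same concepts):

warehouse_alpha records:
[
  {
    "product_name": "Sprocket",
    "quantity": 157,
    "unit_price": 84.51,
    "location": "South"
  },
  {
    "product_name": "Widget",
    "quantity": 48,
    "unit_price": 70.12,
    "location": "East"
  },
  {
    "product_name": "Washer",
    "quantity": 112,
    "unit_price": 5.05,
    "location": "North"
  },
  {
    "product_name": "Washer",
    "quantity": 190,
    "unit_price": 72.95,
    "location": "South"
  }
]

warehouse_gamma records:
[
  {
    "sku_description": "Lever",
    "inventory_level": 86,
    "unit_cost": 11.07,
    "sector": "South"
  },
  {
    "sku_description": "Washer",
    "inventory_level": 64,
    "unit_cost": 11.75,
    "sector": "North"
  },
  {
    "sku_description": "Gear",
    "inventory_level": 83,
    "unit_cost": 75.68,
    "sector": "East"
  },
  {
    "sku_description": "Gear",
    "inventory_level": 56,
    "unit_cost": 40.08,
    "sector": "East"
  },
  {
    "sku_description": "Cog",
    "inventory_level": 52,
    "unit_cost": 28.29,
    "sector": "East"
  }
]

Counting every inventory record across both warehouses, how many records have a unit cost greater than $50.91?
4

Schema mapping: "unit_price" (warehouse_alpha) = "unit_cost" (warehouse_gamma) = unit cost

Records > $50.91 in warehouse_alpha: 3
Records > $50.91 in warehouse_gamma: 1

Total count: 3 + 1 = 4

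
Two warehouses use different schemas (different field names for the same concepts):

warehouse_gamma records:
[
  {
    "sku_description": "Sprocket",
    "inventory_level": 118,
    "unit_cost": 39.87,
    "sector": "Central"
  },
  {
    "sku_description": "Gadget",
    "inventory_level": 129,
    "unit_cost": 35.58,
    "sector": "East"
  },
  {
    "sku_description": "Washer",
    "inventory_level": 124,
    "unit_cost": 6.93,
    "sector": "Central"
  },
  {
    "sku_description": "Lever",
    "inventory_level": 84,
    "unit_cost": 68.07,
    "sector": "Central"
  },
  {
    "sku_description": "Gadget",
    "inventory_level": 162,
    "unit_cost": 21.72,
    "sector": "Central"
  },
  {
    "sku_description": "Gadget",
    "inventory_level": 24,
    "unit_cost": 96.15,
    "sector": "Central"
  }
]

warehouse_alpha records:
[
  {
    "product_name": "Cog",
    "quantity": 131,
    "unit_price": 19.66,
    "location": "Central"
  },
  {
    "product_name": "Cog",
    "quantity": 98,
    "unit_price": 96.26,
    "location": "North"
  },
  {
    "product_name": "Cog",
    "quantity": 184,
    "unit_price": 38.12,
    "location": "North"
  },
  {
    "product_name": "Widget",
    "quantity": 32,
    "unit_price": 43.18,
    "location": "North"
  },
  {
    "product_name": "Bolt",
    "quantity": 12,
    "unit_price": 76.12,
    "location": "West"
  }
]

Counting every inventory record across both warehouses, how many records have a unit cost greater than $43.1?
5

Schema mapping: "unit_cost" (warehouse_gamma) = "unit_price" (warehouse_alpha) = unit cost

Records > $43.1 in warehouse_gamma: 2
Records > $43.1 in warehouse_alpha: 3

Total count: 2 + 3 = 5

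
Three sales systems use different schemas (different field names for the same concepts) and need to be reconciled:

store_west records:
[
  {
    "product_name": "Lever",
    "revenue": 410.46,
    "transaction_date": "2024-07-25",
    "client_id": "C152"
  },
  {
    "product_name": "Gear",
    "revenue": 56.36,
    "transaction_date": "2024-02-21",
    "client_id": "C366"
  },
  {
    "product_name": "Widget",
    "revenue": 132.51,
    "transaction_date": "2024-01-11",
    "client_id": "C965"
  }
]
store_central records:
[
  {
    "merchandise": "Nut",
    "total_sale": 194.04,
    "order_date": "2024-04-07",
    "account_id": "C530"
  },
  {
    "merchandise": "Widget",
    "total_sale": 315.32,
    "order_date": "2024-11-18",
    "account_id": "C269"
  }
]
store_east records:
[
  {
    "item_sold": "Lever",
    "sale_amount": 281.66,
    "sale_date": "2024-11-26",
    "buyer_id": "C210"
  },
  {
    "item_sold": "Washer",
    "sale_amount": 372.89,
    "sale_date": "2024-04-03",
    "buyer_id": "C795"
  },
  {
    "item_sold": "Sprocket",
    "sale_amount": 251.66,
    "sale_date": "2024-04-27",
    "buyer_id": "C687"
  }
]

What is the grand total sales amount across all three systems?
2014.9

Schema reconciliation - all amount fields map to sale amount:

store_west (revenue): 599.33
store_central (total_sale): 509.36
store_east (sale_amount): 906.21

Grand total: 2014.9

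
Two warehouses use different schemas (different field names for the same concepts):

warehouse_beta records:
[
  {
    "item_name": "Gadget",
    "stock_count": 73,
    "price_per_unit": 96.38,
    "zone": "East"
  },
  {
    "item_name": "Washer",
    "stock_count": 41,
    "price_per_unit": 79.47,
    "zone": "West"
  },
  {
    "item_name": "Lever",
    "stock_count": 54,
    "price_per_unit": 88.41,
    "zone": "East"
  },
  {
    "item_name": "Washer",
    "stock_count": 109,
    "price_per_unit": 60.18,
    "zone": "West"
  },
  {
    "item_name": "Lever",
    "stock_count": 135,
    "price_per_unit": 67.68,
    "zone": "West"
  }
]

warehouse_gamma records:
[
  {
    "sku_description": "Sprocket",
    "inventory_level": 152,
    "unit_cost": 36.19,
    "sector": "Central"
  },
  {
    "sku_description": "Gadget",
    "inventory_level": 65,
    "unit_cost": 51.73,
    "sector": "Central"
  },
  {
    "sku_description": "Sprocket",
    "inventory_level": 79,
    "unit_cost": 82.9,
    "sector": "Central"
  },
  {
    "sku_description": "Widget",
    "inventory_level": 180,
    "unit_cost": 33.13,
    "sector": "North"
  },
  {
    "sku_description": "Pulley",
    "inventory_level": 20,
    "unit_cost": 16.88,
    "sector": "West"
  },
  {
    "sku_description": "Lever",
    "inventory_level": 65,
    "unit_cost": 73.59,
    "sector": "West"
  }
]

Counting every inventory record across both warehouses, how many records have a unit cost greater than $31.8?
10

Schema mapping: "price_per_unit" (warehouse_beta) = "unit_cost" (warehouse_gamma) = unit cost

Records > $31.8 in warehouse_beta: 5
Records > $31.8 in warehouse_gamma: 5

Total count: 5 + 5 = 10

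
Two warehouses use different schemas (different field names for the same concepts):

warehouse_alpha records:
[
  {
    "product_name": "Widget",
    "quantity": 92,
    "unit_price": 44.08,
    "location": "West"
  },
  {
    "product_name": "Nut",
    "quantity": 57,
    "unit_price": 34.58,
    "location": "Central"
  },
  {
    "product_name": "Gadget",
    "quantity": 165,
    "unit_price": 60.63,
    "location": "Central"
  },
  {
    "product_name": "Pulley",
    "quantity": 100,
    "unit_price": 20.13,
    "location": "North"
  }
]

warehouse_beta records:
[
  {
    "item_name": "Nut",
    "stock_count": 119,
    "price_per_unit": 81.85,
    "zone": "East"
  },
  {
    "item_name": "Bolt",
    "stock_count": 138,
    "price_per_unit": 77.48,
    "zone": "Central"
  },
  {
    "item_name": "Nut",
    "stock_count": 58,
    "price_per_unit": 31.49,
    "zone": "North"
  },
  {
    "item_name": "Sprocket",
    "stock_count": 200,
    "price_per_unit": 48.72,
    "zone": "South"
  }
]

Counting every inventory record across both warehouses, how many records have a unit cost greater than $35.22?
5

Schema mapping: "unit_price" (warehouse_alpha) = "price_per_unit" (warehouse_beta) = unit cost

Records > $35.22 in warehouse_alpha: 2
Records > $35.22 in warehouse_beta: 3

Total count: 2 + 3 = 5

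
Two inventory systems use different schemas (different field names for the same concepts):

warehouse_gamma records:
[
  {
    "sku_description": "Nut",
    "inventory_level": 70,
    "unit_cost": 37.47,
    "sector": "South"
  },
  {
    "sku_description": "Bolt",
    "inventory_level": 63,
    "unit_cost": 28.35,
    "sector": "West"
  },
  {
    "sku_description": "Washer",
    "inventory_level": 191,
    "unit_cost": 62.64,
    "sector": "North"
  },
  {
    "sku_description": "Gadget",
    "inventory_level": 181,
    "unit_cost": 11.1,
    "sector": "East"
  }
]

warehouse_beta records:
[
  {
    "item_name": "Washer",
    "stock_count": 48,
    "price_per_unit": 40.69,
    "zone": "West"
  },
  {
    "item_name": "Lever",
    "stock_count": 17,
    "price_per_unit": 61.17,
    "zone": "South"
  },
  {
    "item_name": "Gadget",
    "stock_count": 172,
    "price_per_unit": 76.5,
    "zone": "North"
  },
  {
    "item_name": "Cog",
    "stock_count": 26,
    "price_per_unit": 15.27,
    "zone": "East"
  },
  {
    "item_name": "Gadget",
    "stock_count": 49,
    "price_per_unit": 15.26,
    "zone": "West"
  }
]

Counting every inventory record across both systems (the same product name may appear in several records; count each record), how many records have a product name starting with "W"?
2

Schema mapping: "sku_description" (warehouse_gamma) = "item_name" (warehouse_beta) = product name

Records with product name starting with "W" in warehouse_gamma: 1
Records with product name starting with "W" in warehouse_beta: 1

Total: 1 + 1 = 2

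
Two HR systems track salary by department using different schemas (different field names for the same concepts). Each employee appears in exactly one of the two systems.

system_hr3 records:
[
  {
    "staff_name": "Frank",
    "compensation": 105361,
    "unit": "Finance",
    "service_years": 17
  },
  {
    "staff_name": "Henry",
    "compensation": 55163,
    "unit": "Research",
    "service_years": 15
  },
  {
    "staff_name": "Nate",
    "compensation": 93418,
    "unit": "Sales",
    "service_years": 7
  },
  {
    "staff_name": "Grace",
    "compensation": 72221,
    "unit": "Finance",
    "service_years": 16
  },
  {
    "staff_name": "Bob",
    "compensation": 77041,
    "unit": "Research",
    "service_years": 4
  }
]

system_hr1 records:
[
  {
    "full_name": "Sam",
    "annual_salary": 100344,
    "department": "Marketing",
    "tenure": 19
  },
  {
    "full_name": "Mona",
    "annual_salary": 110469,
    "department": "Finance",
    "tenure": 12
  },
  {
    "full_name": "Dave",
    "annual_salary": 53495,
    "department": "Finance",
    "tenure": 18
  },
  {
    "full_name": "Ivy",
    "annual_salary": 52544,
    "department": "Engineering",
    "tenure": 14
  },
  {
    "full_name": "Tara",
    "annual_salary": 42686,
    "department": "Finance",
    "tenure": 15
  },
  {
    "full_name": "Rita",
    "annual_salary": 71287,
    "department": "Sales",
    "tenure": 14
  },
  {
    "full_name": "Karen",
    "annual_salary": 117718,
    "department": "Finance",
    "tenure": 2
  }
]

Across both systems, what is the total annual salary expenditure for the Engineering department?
52544

Schema mappings:
- "unit" (system_hr3) = "department" (system_hr1) = department
- "compensation" (system_hr3) = "annual_salary" (system_hr1) = salary

Engineering salaries from system_hr3: 0
Engineering salaries from system_hr1: 52544

Total: 0 + 52544 = 52544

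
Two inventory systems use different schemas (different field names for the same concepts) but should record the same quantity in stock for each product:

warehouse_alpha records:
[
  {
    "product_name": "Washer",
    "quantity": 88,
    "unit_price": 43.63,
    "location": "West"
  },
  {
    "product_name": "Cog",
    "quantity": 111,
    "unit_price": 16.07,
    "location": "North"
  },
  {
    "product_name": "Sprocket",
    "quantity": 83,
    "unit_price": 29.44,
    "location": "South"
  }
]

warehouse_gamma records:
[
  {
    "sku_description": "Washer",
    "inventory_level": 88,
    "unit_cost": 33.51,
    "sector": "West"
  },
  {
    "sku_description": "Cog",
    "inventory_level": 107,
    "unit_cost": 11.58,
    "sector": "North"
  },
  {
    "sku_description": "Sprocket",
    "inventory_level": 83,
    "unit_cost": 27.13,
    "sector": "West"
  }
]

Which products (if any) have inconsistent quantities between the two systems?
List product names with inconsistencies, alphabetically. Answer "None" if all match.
Cog

Schema mappings:
- "product_name" (warehouse_alpha) = "sku_description" (warehouse_gamma) = product name
- "quantity" (warehouse_alpha) = "inventory_level" (warehouse_gamma) = quantity

Comparison:
  Washer: 88 vs 88 - MATCH
  Cog: 111 vs 107 - MISMATCH
  Sprocket: 83 vs 83 - MATCH

Products with inconsistencies: Cog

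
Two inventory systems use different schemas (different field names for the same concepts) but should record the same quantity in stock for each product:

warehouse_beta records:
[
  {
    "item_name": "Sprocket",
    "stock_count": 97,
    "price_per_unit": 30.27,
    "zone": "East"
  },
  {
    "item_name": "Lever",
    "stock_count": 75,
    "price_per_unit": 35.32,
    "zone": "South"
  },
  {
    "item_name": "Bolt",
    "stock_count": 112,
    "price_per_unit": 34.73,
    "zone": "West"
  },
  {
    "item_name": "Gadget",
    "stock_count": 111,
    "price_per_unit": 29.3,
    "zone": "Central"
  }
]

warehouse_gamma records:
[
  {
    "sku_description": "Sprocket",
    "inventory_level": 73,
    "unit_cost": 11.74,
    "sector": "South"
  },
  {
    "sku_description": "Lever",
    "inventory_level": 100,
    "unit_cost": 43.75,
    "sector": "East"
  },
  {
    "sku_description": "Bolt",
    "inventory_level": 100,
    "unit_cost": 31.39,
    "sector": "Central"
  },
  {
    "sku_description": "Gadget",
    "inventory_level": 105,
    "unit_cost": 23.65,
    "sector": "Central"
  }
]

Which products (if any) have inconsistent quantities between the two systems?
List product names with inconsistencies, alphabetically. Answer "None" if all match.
Bolt, Gadget, Lever, Sprocket

Schema mappings:
- "item_name" (warehouse_beta) = "sku_description" (warehouse_gamma) = product name
- "stock_count" (warehouse_beta) = "inventory_level" (warehouse_gamma) = quantity

Comparison:
  Sprocket: 97 vs 73 - MISMATCH
  Lever: 75 vs 100 - MISMATCH
  Bolt: 112 vs 100 - MISMATCH
  Gadget: 111 vs 105 - MISMATCH

Products with inconsistencies: Bolt, Gadget, Lever, Sprocket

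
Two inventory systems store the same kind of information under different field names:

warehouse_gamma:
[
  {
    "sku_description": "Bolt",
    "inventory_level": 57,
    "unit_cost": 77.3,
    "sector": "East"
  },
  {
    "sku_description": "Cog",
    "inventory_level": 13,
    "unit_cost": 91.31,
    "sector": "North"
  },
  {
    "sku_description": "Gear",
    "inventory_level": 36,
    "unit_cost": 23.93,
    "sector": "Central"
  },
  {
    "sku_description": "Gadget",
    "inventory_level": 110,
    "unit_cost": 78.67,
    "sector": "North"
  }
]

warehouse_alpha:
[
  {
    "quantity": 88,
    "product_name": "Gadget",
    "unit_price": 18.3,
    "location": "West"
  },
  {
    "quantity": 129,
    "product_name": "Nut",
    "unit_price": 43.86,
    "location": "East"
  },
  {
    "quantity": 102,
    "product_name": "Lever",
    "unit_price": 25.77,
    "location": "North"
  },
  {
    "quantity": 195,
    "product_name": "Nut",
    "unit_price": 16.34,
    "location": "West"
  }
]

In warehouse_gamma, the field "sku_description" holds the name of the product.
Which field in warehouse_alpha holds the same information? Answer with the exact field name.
product_name

In warehouse_gamma, "sku_description" holds the name of the product.
The fields in warehouse_alpha are: "quantity", "product_name", "unit_price", "location".
"product_name" is the match: the name refers to the same concept and its values are product-name strings (e.g. 'Gadget', 'Lever').
The other fields ("quantity", "unit_price", "location") hold different kinds of data.

So "sku_description" in warehouse_gamma corresponds to "product_name" in warehouse_alpha.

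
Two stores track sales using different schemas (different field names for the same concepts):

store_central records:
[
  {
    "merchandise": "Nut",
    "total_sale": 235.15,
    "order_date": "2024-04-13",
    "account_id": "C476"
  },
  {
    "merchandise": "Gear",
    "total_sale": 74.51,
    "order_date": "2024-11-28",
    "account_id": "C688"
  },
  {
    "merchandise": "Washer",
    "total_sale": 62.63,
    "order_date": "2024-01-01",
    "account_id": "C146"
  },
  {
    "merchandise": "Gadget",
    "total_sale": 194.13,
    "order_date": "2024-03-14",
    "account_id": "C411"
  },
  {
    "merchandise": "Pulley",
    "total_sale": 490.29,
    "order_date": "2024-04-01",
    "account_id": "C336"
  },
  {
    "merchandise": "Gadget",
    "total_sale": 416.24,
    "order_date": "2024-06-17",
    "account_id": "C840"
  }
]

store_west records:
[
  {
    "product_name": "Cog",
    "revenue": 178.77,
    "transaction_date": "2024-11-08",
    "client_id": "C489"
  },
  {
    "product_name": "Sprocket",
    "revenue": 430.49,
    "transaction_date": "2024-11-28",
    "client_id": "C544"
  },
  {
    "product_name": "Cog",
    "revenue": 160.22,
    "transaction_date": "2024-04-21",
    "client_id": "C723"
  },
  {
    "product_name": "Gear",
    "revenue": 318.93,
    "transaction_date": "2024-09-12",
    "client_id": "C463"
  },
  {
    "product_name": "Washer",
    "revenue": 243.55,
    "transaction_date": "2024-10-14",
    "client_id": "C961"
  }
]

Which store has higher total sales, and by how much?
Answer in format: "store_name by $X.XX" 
store_central by $140.99

Schema mapping: "total_sale" (store_central) = "revenue" (store_west) = sale amount

Total for store_central: 1472.95
Total for store_west: 1331.96

Difference: |1472.95 - 1331.96| = 140.99
store_central has higher sales by $140.99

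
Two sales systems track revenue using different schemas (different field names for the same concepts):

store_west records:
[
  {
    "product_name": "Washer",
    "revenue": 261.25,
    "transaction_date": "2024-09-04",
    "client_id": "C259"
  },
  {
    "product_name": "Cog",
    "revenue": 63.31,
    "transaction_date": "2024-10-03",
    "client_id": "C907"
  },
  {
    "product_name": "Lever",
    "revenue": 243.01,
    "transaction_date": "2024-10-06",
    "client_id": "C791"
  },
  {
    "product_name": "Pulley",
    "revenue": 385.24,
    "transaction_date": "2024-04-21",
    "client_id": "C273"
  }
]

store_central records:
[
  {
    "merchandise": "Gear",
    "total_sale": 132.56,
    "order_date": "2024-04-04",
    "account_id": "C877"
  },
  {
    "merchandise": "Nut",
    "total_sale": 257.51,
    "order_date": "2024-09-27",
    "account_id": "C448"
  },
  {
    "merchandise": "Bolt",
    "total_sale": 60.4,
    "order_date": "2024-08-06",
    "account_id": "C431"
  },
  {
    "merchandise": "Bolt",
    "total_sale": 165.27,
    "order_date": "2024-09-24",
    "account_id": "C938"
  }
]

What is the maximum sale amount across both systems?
385.24

Reconcile: "revenue" (store_west) = "total_sale" (store_central) = sale amount

Maximum in store_west: 385.24
Maximum in store_central: 257.51

Overall maximum: max(385.24, 257.51) = 385.24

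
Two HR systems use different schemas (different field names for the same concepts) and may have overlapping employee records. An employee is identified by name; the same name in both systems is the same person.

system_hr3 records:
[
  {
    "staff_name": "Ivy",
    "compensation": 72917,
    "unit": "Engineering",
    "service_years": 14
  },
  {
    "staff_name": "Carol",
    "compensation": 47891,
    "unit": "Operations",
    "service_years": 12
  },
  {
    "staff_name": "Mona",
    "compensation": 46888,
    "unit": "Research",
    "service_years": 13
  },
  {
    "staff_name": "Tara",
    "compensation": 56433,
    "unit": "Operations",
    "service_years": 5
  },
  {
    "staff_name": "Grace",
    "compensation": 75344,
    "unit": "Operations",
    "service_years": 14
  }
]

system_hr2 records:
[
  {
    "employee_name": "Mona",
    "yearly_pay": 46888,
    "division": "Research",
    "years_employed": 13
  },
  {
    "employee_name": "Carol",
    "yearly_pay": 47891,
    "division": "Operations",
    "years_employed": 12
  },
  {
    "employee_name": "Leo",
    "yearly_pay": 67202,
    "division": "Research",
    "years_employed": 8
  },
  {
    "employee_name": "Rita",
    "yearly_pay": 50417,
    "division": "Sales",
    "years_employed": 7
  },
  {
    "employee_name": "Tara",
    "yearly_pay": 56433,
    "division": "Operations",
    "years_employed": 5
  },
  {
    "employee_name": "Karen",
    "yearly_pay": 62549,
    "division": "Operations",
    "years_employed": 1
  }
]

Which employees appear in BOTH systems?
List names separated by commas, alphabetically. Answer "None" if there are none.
Carol, Mona, Tara

Schema mapping: "staff_name" (system_hr3) = "employee_name" (system_hr2) = employee name

Names in system_hr3: ['Carol', 'Grace', 'Ivy', 'Mona', 'Tara']
Names in system_hr2: ['Carol', 'Karen', 'Leo', 'Mona', 'Rita', 'Tara']

Intersection: ['Carol', 'Mona', 'Tara']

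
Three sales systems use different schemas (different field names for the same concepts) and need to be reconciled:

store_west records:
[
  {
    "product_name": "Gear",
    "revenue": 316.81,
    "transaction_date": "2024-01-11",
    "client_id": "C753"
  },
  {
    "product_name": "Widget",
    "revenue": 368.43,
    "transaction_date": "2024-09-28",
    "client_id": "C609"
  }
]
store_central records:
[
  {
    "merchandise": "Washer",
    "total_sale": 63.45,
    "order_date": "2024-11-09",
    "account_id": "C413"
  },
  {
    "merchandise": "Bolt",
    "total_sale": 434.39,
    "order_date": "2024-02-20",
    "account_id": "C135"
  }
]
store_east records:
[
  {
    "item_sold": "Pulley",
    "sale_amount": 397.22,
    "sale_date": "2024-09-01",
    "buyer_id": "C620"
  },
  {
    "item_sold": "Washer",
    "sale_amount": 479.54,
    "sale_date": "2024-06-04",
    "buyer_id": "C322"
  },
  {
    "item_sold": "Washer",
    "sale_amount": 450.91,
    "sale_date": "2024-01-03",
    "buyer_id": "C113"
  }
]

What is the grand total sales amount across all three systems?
2510.75

Schema reconciliation - all amount fields map to sale amount:

store_west (revenue): 685.24
store_central (total_sale): 497.84
store_east (sale_amount): 1327.67

Grand total: 2510.75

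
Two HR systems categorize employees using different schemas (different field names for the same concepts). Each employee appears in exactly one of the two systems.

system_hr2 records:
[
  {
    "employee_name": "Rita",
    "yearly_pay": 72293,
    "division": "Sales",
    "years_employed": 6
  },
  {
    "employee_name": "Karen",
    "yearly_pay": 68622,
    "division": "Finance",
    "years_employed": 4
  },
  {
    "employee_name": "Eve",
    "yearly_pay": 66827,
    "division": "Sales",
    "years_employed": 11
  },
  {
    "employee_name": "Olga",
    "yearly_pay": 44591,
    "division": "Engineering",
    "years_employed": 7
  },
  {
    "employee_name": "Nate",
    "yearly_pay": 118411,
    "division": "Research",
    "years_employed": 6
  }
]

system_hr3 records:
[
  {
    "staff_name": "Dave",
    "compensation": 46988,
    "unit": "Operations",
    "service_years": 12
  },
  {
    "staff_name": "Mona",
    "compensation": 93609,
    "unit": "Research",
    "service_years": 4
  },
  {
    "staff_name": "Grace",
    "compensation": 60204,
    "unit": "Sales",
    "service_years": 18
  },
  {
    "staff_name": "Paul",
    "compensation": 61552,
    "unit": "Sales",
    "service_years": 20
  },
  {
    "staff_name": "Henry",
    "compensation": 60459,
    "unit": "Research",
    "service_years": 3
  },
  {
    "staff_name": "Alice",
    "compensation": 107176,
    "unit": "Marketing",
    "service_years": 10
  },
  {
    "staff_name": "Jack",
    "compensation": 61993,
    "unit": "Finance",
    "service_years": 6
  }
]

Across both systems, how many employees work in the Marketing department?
1

Schema mapping: "division" (system_hr2) = "unit" (system_hr3) = department

Marketing employees in system_hr2: 0
Marketing employees in system_hr3: 1

Total in Marketing: 0 + 1 = 1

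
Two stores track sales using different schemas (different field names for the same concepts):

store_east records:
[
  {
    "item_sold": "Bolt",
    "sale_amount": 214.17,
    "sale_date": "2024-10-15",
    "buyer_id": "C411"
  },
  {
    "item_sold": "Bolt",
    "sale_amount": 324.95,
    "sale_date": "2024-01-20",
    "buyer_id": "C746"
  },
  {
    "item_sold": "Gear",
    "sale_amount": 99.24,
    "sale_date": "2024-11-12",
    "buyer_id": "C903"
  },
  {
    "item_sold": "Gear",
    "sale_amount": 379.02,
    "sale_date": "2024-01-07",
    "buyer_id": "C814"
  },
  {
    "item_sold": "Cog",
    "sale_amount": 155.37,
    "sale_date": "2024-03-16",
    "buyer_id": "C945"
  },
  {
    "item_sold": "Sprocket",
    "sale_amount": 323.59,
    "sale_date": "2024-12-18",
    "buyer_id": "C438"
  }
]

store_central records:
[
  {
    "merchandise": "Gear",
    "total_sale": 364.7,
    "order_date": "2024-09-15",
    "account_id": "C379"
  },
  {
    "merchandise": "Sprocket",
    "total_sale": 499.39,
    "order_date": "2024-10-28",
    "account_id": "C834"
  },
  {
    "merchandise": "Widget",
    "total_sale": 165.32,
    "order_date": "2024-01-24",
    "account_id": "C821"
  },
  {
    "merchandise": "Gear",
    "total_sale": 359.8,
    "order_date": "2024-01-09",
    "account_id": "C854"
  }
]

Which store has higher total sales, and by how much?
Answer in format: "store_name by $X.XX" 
store_east by $107.13

Schema mapping: "sale_amount" (store_east) = "total_sale" (store_central) = sale amount

Total for store_east: 1496.34
Total for store_central: 1389.21

Difference: |1496.34 - 1389.21| = 107.13
store_east has higher sales by $107.13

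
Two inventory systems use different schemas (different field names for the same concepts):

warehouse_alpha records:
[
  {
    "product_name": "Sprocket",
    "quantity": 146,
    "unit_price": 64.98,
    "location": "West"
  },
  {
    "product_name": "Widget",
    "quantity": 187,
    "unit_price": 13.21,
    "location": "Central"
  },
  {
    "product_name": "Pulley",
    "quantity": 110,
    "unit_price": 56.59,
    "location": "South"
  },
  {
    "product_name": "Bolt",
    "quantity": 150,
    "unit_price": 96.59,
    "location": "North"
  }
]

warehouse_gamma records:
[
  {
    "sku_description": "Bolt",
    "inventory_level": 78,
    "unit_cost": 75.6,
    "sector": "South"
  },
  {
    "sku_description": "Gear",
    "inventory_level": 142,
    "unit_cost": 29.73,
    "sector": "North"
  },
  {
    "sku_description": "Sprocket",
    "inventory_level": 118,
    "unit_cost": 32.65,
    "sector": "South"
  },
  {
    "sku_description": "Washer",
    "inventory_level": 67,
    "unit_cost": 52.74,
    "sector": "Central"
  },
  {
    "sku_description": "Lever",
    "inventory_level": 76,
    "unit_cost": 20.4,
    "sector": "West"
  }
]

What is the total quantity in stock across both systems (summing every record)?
1074

To reconcile these schemas, identify the field holding the quantity in stock in each system:
1. In warehouse_alpha it is "quantity"
2. In warehouse_gamma it is "inventory_level"

From warehouse_alpha: 146 + 187 + 110 + 150 = 593
From warehouse_gamma: 78 + 142 + 118 + 67 + 76 = 481

Total: 593 + 481 = 1074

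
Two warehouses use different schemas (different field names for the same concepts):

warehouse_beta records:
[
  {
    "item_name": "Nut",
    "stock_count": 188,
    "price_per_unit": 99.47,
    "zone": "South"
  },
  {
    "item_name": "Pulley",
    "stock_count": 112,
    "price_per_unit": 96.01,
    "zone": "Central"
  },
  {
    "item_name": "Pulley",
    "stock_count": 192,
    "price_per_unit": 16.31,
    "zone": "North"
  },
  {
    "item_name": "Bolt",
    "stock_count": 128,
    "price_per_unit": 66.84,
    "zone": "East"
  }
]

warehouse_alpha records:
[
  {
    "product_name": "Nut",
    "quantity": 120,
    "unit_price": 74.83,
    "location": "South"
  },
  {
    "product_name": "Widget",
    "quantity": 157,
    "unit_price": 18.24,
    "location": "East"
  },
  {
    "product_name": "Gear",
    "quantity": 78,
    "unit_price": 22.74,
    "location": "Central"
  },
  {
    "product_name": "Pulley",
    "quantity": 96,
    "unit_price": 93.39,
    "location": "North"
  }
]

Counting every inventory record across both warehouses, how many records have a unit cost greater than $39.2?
5

Schema mapping: "price_per_unit" (warehouse_beta) = "unit_price" (warehouse_alpha) = unit cost

Records > $39.2 in warehouse_beta: 3
Records > $39.2 in warehouse_alpha: 2

Total count: 3 + 2 = 5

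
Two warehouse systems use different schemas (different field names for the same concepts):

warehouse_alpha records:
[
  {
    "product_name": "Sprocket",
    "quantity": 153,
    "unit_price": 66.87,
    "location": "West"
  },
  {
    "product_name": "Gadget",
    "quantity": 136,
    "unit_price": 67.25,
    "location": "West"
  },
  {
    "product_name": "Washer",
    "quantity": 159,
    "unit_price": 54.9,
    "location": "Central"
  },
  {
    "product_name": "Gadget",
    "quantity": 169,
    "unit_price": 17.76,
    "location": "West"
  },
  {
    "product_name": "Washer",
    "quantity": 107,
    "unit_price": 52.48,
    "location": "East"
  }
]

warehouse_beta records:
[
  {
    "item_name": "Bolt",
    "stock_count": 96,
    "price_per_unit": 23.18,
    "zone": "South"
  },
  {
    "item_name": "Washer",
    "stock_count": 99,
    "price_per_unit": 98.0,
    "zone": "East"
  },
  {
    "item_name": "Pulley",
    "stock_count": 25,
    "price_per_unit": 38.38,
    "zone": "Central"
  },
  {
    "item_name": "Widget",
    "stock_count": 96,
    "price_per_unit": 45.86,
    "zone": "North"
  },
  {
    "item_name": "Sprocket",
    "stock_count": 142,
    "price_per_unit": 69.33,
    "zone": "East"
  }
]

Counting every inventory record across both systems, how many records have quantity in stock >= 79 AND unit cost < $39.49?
2

Schema mappings:
- "quantity" (warehouse_alpha) = "stock_count" (warehouse_beta) = quantity
- "unit_price" (warehouse_alpha) = "price_per_unit" (warehouse_beta) = unit cost

Records meeting both conditions in warehouse_alpha: 1
Records meeting both conditions in warehouse_beta: 1

Total: 1 + 1 = 2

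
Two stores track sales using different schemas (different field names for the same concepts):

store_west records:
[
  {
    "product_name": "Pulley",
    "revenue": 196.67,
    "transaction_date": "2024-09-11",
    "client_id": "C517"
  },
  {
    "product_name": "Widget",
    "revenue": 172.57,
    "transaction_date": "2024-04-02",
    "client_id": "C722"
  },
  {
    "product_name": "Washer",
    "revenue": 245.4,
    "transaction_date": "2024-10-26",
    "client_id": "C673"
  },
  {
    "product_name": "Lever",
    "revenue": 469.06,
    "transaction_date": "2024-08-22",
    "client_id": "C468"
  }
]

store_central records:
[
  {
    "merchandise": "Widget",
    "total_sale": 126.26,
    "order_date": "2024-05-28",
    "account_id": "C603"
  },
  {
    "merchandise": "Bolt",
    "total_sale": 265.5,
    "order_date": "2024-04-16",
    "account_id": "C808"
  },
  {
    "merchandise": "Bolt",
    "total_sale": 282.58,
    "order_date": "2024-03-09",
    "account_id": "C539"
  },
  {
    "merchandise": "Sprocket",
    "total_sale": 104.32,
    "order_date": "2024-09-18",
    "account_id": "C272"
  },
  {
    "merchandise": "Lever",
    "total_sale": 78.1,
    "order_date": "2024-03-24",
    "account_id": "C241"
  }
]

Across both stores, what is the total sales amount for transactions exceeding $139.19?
1631.78

Schema mapping: "revenue" (store_west) = "total_sale" (store_central) = sale amount

Sum of sales > $139.19 in store_west: 1083.7
Sum of sales > $139.19 in store_central: 548.08

Total: 1083.7 + 548.08 = 1631.78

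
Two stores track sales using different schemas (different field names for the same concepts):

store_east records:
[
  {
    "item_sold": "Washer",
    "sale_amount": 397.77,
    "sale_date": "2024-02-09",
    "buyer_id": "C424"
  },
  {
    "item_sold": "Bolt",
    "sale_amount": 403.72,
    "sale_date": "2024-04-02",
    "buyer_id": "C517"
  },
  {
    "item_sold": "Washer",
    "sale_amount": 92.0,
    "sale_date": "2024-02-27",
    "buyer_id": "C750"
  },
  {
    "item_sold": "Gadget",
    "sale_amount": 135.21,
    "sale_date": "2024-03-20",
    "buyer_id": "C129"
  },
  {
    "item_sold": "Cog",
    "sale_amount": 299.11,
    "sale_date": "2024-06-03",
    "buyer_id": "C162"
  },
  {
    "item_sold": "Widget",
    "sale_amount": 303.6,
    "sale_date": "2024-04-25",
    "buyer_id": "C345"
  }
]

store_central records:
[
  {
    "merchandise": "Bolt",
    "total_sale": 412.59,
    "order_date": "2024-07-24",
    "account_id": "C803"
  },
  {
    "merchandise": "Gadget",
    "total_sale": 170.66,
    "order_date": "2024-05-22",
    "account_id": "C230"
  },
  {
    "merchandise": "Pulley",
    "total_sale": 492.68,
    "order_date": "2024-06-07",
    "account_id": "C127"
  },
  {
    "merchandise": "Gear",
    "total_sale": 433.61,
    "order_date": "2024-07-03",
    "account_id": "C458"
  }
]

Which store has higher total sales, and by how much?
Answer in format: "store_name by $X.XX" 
store_east by $121.87

Schema mapping: "sale_amount" (store_east) = "total_sale" (store_central) = sale amount

Total for store_east: 1631.41
Total for store_central: 1509.54

Difference: |1631.41 - 1509.54| = 121.87
store_east has higher sales by $121.87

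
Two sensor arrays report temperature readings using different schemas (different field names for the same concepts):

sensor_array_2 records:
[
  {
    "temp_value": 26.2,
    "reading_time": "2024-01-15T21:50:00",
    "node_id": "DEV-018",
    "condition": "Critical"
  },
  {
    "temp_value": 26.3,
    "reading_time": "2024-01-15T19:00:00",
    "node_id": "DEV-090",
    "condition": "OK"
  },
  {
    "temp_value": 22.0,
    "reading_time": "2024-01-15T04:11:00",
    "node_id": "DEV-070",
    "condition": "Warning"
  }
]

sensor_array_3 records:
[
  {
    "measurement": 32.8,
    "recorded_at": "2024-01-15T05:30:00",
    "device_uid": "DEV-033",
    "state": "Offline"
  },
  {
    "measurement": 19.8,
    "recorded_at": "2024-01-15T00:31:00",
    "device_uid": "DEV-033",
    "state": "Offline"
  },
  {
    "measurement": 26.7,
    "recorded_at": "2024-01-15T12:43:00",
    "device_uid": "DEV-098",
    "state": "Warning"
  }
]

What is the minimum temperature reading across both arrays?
19.8

Schema mapping: "temp_value" (sensor_array_2) = "measurement" (sensor_array_3) = temperature reading

Minimum in sensor_array_2: 22.0
Minimum in sensor_array_3: 19.8

Overall minimum: min(22.0, 19.8) = 19.8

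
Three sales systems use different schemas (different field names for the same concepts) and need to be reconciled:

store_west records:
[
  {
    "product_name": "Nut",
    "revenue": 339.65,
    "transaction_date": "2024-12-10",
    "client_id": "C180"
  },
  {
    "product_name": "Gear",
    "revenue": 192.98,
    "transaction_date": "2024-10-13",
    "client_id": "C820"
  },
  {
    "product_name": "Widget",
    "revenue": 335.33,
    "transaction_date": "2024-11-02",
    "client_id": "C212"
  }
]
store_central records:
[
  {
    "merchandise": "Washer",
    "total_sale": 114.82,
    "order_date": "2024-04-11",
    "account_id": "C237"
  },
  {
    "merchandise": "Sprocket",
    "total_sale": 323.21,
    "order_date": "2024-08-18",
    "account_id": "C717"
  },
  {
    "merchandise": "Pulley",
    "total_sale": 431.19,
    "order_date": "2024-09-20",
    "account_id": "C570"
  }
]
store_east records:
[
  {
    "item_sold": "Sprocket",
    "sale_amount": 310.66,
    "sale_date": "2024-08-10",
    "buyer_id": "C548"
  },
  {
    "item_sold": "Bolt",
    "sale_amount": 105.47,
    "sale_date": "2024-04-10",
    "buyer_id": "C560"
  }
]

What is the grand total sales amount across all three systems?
2153.31

Schema reconciliation - all amount fields map to sale amount:

store_west (revenue): 867.96
store_central (total_sale): 869.22
store_east (sale_amount): 416.13

Grand total: 2153.31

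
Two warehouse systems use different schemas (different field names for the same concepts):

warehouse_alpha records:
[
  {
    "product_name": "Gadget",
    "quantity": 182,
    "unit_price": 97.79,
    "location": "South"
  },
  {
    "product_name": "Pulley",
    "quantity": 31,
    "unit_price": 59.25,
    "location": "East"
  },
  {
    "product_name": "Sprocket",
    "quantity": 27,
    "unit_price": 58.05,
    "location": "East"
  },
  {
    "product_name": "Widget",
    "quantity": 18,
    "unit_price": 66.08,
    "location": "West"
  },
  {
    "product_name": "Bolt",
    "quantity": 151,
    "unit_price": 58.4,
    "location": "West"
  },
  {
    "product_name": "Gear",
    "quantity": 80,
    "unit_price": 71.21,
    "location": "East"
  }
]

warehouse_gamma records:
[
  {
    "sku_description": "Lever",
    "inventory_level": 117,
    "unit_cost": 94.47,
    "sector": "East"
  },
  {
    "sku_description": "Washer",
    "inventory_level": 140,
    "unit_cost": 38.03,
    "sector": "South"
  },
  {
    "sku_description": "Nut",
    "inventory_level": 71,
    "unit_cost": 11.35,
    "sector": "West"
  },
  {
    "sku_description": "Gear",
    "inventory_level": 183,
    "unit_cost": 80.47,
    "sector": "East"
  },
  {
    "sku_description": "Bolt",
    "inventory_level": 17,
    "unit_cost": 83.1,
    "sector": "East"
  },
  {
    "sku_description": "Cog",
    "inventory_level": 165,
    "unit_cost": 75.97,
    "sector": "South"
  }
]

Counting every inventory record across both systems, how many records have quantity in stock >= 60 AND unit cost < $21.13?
1

Schema mappings:
- "quantity" (warehouse_alpha) = "inventory_level" (warehouse_gamma) = quantity
- "unit_price" (warehouse_alpha) = "unit_cost" (warehouse_gamma) = unit cost

Records meeting both conditions in warehouse_alpha: 0
Records meeting both conditions in warehouse_gamma: 1

Total: 0 + 1 = 1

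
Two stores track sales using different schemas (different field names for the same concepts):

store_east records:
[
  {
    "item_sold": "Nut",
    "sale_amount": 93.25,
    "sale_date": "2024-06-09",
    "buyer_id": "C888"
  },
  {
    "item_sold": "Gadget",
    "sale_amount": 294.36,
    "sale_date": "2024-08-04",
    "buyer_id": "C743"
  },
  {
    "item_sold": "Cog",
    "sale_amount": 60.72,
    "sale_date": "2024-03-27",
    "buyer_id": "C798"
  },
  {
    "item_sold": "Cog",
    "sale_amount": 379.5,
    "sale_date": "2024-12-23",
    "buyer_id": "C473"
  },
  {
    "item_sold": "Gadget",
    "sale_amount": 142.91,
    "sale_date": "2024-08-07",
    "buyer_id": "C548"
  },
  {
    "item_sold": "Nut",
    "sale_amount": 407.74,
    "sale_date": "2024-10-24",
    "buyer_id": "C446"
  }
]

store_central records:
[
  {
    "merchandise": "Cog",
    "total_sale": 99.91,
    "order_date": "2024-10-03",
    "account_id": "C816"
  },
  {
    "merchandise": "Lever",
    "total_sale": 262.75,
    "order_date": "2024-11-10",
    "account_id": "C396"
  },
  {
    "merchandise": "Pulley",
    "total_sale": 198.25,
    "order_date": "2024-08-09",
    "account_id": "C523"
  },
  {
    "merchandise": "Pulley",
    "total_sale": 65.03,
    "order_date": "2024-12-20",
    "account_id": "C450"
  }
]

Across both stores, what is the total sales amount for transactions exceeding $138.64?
1685.51

Schema mapping: "sale_amount" (store_east) = "total_sale" (store_central) = sale amount

Sum of sales > $138.64 in store_east: 1224.51
Sum of sales > $138.64 in store_central: 461.0

Total: 1224.51 + 461.0 = 1685.51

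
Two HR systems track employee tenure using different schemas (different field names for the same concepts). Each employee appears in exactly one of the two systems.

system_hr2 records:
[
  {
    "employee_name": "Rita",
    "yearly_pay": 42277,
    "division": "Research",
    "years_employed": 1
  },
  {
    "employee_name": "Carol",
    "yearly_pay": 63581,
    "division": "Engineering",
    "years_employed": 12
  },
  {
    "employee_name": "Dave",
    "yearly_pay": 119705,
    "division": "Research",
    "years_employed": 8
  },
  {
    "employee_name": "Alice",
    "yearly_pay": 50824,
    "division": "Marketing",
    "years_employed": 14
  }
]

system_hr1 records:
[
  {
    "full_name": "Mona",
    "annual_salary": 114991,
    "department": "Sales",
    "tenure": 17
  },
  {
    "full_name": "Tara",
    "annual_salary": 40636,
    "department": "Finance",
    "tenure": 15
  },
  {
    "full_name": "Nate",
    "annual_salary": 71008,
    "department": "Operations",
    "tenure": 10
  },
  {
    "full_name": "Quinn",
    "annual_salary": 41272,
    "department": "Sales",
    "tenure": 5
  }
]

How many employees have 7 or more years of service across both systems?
6

Reconcile schemas: "years_employed" (system_hr2) = "tenure" (system_hr1) = years of service

From system_hr2: 3 employees with >= 7 years
From system_hr1: 3 employees with >= 7 years

Total: 3 + 3 = 6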